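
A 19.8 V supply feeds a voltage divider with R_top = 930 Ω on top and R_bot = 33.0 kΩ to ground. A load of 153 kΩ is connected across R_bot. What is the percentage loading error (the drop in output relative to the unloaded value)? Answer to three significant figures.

0.588 %

The divider's output (Thévenin) resistance is R_top‖R_bot = 904.5 Ω.
Fractional drop under load = R_th/(R_th + R_L) = 904.5 / (904.5 + 153000) = 0.005877.
So the output falls by 0.588 %.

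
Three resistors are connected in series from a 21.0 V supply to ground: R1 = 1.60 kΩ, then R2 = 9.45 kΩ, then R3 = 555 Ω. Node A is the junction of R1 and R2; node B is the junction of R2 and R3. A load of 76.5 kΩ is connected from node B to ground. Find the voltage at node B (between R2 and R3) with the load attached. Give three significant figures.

V ≈ 0.997 V

At node B, R3 is in parallel with the load: R3‖R_L = 551.0 Ω.
Below node A the resistance is R2 + (R3‖R_L) = 10000 Ω, so V_A = 21.0 × 10000/11600 = 18.10 V.
Then V_B = V_A × (R3‖R_L)/(R2 + R3‖R_L) = 18.10 × 551.0/10000 = 0.997 V.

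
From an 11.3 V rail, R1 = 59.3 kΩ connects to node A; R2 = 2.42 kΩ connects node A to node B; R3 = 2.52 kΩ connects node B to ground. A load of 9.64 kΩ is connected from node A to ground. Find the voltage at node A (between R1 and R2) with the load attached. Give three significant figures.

Below node A the series string R2+R3 = 4.940 kΩ sits in parallel with the 9.64 kΩ load: 3.266 kΩ.
V_A = 11.3 × 3.266/(59.3 + 3.266) = 0.590 V.

V ≈ 0.590 V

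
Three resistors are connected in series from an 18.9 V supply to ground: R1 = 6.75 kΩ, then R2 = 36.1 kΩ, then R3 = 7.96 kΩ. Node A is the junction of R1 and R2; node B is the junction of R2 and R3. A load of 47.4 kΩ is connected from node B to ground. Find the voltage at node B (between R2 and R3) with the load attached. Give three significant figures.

At node B, R3 is in parallel with the load: R3‖R_L = 6.815 kΩ.
Below node A the resistance is R2 + (R3‖R_L) = 42.92 kΩ, so V_A = 18.9 × 42.92/49.67 = 16.33 V.
Then V_B = V_A × (R3‖R_L)/(R2 + R3‖R_L) = 16.33 × 6.815/42.92 = 2.59 V.

V ≈ 2.59 V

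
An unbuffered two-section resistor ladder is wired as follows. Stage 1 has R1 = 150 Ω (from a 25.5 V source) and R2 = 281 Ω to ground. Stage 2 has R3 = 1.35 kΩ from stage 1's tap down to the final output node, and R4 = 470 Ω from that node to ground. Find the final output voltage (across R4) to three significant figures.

Stage 2 presents R3+R4 = 1820 Ω as a load on stage 1's tap.
Stage 1's lower leg becomes R2‖(R3+R4) = 243.4 Ω, so V_mid = 25.5 × 243.4/393.4 = 15.78 V.
Stage 2 is itself unloaded: V_out = V_mid × R4/(R3+R4) = 15.78 × 470/1820 = 4.07 V.

V_out ≈ 4.07 V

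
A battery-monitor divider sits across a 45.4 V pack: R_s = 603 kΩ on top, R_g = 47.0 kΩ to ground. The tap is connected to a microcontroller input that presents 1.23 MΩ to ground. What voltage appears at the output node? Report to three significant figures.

The load sits in parallel with R_g: R_g‖R_L = (47.0 × 1230) / (47.0 + 1230) = 45.27 kΩ.
V_out = 45.4 × 45.27 / (603 + 45.27) = 45.4 × 45.27/648.3 = 3.17 V.

V_out ≈ 3.17 V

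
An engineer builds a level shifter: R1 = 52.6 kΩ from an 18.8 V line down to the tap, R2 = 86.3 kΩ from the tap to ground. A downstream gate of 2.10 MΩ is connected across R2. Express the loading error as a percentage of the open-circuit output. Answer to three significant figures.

1.53 %

The divider's output (Thévenin) resistance is R1‖R2 = 32.68 kΩ.
Fractional drop under load = R_th/(R_th + R_L) = 32.68 / (32.68 + 2100) = 0.01532.
So the output falls by 1.53 %.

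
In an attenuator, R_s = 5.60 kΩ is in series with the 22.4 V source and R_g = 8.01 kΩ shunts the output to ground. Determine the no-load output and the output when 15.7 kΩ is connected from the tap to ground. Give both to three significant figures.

Unloaded: 13.2 V; loaded: 10.9 V

Open-circuit: V = 22.4 × 8.01/(5.60 + 8.01) = 13.2 V.
With the load, R_g becomes R_g‖R_L = 5.304 kΩ, so V = 22.4 × 5.304/10.90 = 10.9 V.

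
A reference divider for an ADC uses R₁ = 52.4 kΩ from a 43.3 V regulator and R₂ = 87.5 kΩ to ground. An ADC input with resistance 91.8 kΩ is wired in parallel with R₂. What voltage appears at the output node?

The load sits in parallel with R₂: R₂‖R_L = (87.5 × 91.8) / (87.5 + 91.8) = 44.80 kΩ.
V_out = 43.3 × 44.80 / (52.4 + 44.80) = 43.3 × 44.80/97.20 = 20.0 V.

V_out ≈ 20.0 V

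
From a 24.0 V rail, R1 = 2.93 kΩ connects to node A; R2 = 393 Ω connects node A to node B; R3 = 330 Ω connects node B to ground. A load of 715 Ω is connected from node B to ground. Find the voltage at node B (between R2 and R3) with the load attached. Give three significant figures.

At node B, R3 is in parallel with the load: R3‖R_L = 225.8 Ω.
Below node A the resistance is R2 + (R3‖R_L) = 618.8 Ω, so V_A = 24.0 × 618.8/3549 = 4.185 V.
Then V_B = V_A × (R3‖R_L)/(R2 + R3‖R_L) = 4.185 × 225.8/618.8 = 1.53 V.

V ≈ 1.53 V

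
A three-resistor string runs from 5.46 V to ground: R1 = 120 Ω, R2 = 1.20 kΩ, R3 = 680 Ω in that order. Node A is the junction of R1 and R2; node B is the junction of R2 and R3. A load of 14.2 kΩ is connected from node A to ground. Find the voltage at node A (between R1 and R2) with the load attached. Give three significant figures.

V ≈ 5.09 V

Below node A the series string R2+R3 = 1880 Ω sits in parallel with the 14200 Ω load: 1660 Ω.
V_A = 5.46 × 1660/(120 + 1660) = 5.09 V.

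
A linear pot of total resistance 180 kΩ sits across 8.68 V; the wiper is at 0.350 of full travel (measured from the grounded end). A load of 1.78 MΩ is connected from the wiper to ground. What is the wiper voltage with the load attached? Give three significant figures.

The wiper splits the pot into (1−α)R = 117.0 kΩ above and αR = 63.00 kΩ below.
Lower section ‖ load = 60.85 kΩ.
V_wiper = 8.68 × 60.85/(117.0 + 60.85) = 2.97 V.

V ≈ 2.97 V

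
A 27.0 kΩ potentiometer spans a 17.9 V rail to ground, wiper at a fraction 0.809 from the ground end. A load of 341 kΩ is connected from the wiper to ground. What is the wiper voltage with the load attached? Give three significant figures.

V ≈ 14.3 V

The wiper splits the pot into (1−α)R = 5.157 kΩ above and αR = 21.84 kΩ below.
Lower section ‖ load = 20.53 kΩ.
V_wiper = 17.9 × 20.53/(5.157 + 20.53) = 14.3 V.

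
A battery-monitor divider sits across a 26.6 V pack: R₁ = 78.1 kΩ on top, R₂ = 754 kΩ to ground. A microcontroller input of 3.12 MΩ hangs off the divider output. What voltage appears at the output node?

The load sits in parallel with R₂: R₂‖R_L = (754 × 3120) / (754 + 3120) = 607.2 kΩ.
V_out = 26.6 × 607.2 / (78.1 + 607.2) = 26.6 × 607.2/685.3 = 23.6 V.

V_out ≈ 23.6 V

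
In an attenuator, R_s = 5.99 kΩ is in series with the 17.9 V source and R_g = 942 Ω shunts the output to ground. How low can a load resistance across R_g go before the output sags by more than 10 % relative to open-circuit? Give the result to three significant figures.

R_L(min) ≈ 7.33 kΩ

Output resistance R_th = R_s‖R_g = (5990 × 942)/6932 = 814.0 Ω.
The fractional drop is R_th/(R_th + R_L); requiring this ≤ 0.100 gives R_L ≥ R_th(1/0.100 − 1) = 814.0 × 9.000 = 7.33 kΩ.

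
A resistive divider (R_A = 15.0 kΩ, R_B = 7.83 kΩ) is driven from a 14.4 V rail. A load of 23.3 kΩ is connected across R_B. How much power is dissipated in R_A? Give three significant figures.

Total resistance from the source is R_A + (R_B‖R_L) = 20.86 kΩ, so I = 14.4/20.86 kΩ = 0.6903 mA.
P = I²·R_A = (0.6903 mA)² × 15.0 kΩ = 7.15 mW.

P ≈ 7.15 mW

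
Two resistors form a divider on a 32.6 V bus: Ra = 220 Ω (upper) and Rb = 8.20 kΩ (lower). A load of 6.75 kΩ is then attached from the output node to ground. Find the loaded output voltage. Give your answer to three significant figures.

The load sits in parallel with Rb: Rb‖R_L = (8200 × 6750) / (8200 + 6750) = 3702 Ω.
V_out = 32.6 × 3702 / (220 + 3702) = 32.6 × 3702/3922 = 30.8 V.

V_out ≈ 30.8 V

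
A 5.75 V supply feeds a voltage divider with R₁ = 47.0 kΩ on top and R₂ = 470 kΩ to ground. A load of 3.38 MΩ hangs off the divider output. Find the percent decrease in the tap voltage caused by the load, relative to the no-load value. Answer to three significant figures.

The divider's output (Thévenin) resistance is R₁‖R₂ = 42.73 kΩ.
Fractional drop under load = R_th/(R_th + R_L) = 42.73 / (42.73 + 3380) = 0.01248.
So the output falls by 1.25 %.

1.25 %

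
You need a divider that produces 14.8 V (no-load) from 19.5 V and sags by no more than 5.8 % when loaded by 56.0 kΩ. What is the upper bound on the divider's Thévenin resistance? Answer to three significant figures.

Loading drop = R_th/(R_th + R_L) ≤ 0.0580, so R_th ≤ R_L · ε/(1−ε) = 56.0 kΩ × 0.0580/0.9420 = 3.45 kΩ.

R_th ≤ 3.45 kΩ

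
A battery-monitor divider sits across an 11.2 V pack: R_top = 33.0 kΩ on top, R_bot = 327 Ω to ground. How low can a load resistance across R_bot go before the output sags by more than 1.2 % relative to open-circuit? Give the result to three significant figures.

R_L(min) ≈ 26.7 kΩ

Output resistance R_th = R_top‖R_bot = (33000 × 327)/33330 = 323.8 Ω.
The fractional drop is R_th/(R_th + R_L); requiring this ≤ 0.0120 gives R_L ≥ R_th(1/0.0120 − 1) = 323.8 × 82.33 = 26.7 kΩ.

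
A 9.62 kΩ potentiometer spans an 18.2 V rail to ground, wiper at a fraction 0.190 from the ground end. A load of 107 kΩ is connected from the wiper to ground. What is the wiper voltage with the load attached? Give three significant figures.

The wiper splits the pot into (1−α)R = 7.792 kΩ above and αR = 1.828 kΩ below.
Lower section ‖ load = 1.797 kΩ.
V_wiper = 18.2 × 1.797/(7.792 + 1.797) = 3.41 V.

V ≈ 3.41 V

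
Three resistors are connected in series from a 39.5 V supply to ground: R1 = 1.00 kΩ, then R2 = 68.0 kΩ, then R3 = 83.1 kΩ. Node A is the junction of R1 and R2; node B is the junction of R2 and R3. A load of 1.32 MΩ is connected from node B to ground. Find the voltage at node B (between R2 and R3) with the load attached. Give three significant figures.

V ≈ 21.0 V

At node B, R3 is in parallel with the load: R3‖R_L = 78.18 kΩ.
Below node A the resistance is R2 + (R3‖R_L) = 146.2 kΩ, so V_A = 39.5 × 146.2/147.2 = 39.23 V.
Then V_B = V_A × (R3‖R_L)/(R2 + R3‖R_L) = 39.23 × 78.18/146.2 = 21.0 V.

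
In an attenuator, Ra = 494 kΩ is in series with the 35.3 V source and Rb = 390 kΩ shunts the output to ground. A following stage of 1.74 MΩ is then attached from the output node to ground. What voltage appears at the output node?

The load sits in parallel with Rb: Rb‖R_L = (390 × 1740) / (390 + 1740) = 318.6 kΩ.
V_out = 35.3 × 318.6 / (494 + 318.6) = 35.3 × 318.6/812.6 = 13.8 V.

V_out ≈ 13.8 V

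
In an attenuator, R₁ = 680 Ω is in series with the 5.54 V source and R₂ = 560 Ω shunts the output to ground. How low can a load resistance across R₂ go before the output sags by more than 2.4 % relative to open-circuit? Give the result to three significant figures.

R_L(min) ≈ 12.5 kΩ

Output resistance R_th = R₁‖R₂ = (680 × 560)/1240 = 307.1 Ω.
The fractional drop is R_th/(R_th + R_L); requiring this ≤ 0.0240 gives R_L ≥ R_th(1/0.0240 − 1) = 307.1 × 40.67 = 12.5 kΩ.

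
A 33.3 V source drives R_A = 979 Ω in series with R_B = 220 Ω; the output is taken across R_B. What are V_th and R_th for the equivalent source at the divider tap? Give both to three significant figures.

V_th = 6.11 V, R_th = 180 Ω

V_th is the open-circuit tap voltage: 33.3 × 220/(979 + 220) = 6.11 V.
With the supply zeroed, R_A and R_B appear in parallel from the tap: R_th = R_A‖R_B = (979 × 220)/1199 = 180 Ω.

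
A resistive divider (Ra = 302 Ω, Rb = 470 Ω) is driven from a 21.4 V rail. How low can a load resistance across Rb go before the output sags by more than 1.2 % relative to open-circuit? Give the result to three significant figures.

R_L(min) ≈ 15.1 kΩ

Output resistance R_th = Ra‖Rb = (302 × 470)/772.0 = 183.9 Ω.
The fractional drop is R_th/(R_th + R_L); requiring this ≤ 0.0120 gives R_L ≥ R_th(1/0.0120 − 1) = 183.9 × 82.33 = 15.1 kΩ.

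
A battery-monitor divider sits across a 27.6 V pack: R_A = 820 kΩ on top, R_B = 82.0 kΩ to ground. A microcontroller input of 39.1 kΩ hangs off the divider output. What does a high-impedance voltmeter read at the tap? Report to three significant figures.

V_out ≈ 0.863 V

The load sits in parallel with R_B: R_B‖R_L = (82.0 × 39.1) / (82.0 + 39.1) = 26.48 kΩ.
V_out = 27.6 × 26.48 / (820 + 26.48) = 27.6 × 26.48/846.5 = 0.863 V.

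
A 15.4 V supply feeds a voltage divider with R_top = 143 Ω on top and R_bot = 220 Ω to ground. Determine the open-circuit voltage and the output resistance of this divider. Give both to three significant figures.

V_th is the open-circuit tap voltage: 15.4 × 220/(143 + 220) = 9.33 V.
With the supply zeroed, R_top and R_bot appear in parallel from the tap: R_th = R_top‖R_bot = (143 × 220)/363.0 = 86.7 Ω.

V_th = 9.33 V, R_th = 86.7 Ω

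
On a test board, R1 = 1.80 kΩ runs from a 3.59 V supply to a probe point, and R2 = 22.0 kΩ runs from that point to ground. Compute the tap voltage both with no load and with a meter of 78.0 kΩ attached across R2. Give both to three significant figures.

Open-circuit: V = 3.59 × 22.0/(1.80 + 22.0) = 3.32 V.
With the load, R2 becomes R2‖R_L = 17.16 kΩ, so V = 3.59 × 17.16/18.96 = 3.25 V.

Unloaded: 3.32 V; loaded: 3.25 V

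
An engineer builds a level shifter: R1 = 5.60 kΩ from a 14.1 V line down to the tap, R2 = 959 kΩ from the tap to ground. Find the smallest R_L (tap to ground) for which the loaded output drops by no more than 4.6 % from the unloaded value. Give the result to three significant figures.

Output resistance R_th = R1‖R2 = (5.60 × 959)/964.6 = 5.567 kΩ.
The fractional drop is R_th/(R_th + R_L); requiring this ≤ 0.0460 gives R_L ≥ R_th(1/0.0460 − 1) = 5.567 × 20.74 = 115 kΩ.

R_L(min) ≈ 115 kΩ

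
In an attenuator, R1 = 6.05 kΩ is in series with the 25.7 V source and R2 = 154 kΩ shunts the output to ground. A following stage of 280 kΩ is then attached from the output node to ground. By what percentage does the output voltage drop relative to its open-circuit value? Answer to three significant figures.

2.04 %

The divider's output (Thévenin) resistance is R1‖R2 = 5.821 kΩ.
Fractional drop under load = R_th/(R_th + R_L) = 5.821 / (5.821 + 280) = 0.02037.
So the output falls by 2.04 %.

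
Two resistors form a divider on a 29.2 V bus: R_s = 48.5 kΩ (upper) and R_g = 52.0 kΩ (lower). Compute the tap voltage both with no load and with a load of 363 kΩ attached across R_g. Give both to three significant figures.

Unloaded: 15.1 V; loaded: 14.1 V

Open-circuit: V = 29.2 × 52.0/(48.5 + 52.0) = 15.1 V.
With the load, R_g becomes R_g‖R_L = 45.48 kΩ, so V = 29.2 × 45.48/93.98 = 14.1 V.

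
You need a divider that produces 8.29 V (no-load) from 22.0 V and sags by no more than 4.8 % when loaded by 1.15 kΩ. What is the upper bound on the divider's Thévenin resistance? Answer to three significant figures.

R_th ≤ 58.0 Ω

Loading drop = R_th/(R_th + R_L) ≤ 0.0480, so R_th ≤ R_L · ε/(1−ε) = 1.15 kΩ × 0.0480/0.9520 = 58.0 Ω.
(Any R1, R2 with R2/(R1+R2) = 0.377 and R1‖R2 ≤ 58.0 Ω will meet the spec.)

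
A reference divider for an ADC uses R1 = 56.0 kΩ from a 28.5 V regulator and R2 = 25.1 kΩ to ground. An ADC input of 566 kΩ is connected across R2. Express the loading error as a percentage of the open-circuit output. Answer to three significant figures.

2.97 %

The divider's output (Thévenin) resistance is R1‖R2 = 17.33 kΩ.
Fractional drop under load = R_th/(R_th + R_L) = 17.33 / (17.33 + 566) = 0.02971.
So the output falls by 2.97 %.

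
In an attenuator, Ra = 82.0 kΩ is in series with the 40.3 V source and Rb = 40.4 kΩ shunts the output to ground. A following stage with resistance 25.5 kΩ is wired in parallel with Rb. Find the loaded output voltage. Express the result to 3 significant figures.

The load sits in parallel with Rb: Rb‖R_L = (40.4 × 25.5) / (40.4 + 25.5) = 15.63 kΩ.
V_out = 40.3 × 15.63 / (82.0 + 15.63) = 40.3 × 15.63/97.63 = 6.45 V.

V_out ≈ 6.45 V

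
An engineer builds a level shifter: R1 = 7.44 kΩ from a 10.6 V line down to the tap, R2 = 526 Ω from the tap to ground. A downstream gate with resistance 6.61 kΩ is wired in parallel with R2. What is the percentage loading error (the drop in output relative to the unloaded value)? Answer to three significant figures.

The divider's output (Thévenin) resistance is R1‖R2 = 491.3 Ω.
Fractional drop under load = R_th/(R_th + R_L) = 491.3 / (491.3 + 6610) = 0.06918.
So the output falls by 6.92 %.

6.92 %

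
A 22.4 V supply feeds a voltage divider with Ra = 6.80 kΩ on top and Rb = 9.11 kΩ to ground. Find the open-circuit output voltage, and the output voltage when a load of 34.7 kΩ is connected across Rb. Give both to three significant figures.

Unloaded: 12.8 V; loaded: 11.5 V

Open-circuit: V = 22.4 × 9.11/(6.80 + 9.11) = 12.8 V.
With the load, Rb becomes Rb‖R_L = 7.216 kΩ, so V = 22.4 × 7.216/14.02 = 11.5 V.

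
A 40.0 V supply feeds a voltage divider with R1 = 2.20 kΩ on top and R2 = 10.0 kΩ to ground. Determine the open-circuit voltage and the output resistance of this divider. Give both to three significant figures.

V_th is the open-circuit tap voltage: 40.0 × 10.0/(2.20 + 10.0) = 32.8 V.
With the supply zeroed, R1 and R2 appear in parallel from the tap: R_th = R1‖R2 = (2.20 × 10.0)/12.20 = 1.80 kΩ.

V_th = 32.8 V, R_th = 1.80 kΩ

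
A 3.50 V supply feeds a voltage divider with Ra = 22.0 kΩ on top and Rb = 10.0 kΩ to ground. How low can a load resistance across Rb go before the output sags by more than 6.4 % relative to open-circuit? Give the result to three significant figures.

R_L(min) ≈ 101 kΩ

Output resistance R_th = Ra‖Rb = (22.0 × 10.0)/32.00 = 6.875 kΩ.
The fractional drop is R_th/(R_th + R_L); requiring this ≤ 0.0640 gives R_L ≥ R_th(1/0.0640 − 1) = 6.875 × 14.62 = 101 kΩ.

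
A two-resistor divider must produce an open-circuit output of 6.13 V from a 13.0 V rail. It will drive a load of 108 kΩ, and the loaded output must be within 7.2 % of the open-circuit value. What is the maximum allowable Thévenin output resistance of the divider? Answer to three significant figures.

R_th ≤ 8.38 kΩ

Loading drop = R_th/(R_th + R_L) ≤ 0.0720, so R_th ≤ R_L · ε/(1−ε) = 108 kΩ × 0.0720/0.9280 = 8.38 kΩ.
(Any R1, R2 with R2/(R1+R2) = 0.472 and R1‖R2 ≤ 8.38 kΩ will meet the spec.)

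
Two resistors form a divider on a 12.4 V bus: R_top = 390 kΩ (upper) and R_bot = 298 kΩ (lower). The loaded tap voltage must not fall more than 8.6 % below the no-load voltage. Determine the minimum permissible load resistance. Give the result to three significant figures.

R_L(min) ≈ 1.80 MΩ

Output resistance R_th = R_top‖R_bot = (390 × 298)/688.0 = 168.9 kΩ.
The fractional drop is R_th/(R_th + R_L); requiring this ≤ 0.0860 gives R_L ≥ R_th(1/0.0860 − 1) = 168.9 × 10.63 = 1.80 MΩ.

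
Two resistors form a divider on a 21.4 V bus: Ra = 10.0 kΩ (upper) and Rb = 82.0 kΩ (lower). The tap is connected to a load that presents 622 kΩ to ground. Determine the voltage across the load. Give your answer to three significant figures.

V_out ≈ 18.8 V

The load sits in parallel with Rb: Rb‖R_L = (82.0 × 622) / (82.0 + 622) = 72.45 kΩ.
V_out = 21.4 × 72.45 / (10.0 + 72.45) = 21.4 × 72.45/82.45 = 18.8 V.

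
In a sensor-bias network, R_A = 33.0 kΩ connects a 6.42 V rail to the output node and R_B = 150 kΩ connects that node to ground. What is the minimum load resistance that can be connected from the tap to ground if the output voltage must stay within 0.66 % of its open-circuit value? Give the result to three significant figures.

R_L(min) ≈ 4.07 MΩ

Output resistance R_th = R_A‖R_B = (33.0 × 150)/183.0 = 27.05 kΩ.
The fractional drop is R_th/(R_th + R_L); requiring this ≤ 0.00660 gives R_L ≥ R_th(1/0.00660 − 1) = 27.05 × 150.5 = 4.07 MΩ.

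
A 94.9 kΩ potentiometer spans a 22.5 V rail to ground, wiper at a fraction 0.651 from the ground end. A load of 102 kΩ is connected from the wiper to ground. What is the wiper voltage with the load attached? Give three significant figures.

The wiper splits the pot into (1−α)R = 33.12 kΩ above and αR = 61.78 kΩ below.
Lower section ‖ load = 38.48 kΩ.
V_wiper = 22.5 × 38.48/(33.12 + 38.48) = 12.1 V.

V ≈ 12.1 V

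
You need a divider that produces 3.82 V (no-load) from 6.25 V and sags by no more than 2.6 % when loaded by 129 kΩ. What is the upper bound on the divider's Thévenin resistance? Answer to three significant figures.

Loading drop = R_th/(R_th + R_L) ≤ 0.0260, so R_th ≤ R_L · ε/(1−ε) = 129 kΩ × 0.0260/0.9740 = 3.44 kΩ.
(Any R1, R2 with R2/(R1+R2) = 0.611 and R1‖R2 ≤ 3.44 kΩ will meet the spec.)

R_th ≤ 3.44 kΩ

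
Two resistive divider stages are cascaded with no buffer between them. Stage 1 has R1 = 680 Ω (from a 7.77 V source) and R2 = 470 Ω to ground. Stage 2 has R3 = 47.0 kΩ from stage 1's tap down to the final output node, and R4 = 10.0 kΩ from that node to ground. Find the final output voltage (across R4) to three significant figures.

V_out ≈ 0.554 V

Stage 2 presents R3+R4 = 57000 Ω as a load on stage 1's tap.
Stage 1's lower leg becomes R2‖(R3+R4) = 466.2 Ω, so V_mid = 7.77 × 466.2/1146 = 3.160 V.
Stage 2 is itself unloaded: V_out = V_mid × R4/(R3+R4) = 3.160 × 10000/57000 = 0.554 V.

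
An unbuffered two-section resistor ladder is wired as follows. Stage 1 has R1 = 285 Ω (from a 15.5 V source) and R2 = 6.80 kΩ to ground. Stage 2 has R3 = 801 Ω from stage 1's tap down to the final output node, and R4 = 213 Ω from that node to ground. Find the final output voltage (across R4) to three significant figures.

V_out ≈ 2.46 V

Stage 2 presents R3+R4 = 1014 Ω as a load on stage 1's tap.
Stage 1's lower leg becomes R2‖(R3+R4) = 882.4 Ω, so V_mid = 15.5 × 882.4/1167 = 11.72 V.
Stage 2 is itself unloaded: V_out = V_mid × R4/(R3+R4) = 11.72 × 213/1014 = 2.46 V.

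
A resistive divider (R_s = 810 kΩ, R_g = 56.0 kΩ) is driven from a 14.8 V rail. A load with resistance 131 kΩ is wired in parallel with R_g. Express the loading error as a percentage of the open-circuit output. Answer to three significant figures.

28.6 %

The divider's output (Thévenin) resistance is R_s‖R_g = 52.38 kΩ.
Fractional drop under load = R_th/(R_th + R_L) = 52.38 / (52.38 + 131) = 0.2856.
So the output falls by 28.6 %.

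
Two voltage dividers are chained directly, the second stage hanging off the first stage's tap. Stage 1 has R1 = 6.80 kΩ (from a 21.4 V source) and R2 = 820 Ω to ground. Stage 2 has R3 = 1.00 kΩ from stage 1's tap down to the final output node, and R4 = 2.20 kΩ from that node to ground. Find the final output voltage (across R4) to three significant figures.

Stage 2 presents R3+R4 = 3200 Ω as a load on stage 1's tap.
Stage 1's lower leg becomes R2‖(R3+R4) = 652.7 Ω, so V_mid = 21.4 × 652.7/7453 = 1.874 V.
Stage 2 is itself unloaded: V_out = V_mid × R4/(R3+R4) = 1.874 × 2200/3200 = 1.29 V.

V_out ≈ 1.29 V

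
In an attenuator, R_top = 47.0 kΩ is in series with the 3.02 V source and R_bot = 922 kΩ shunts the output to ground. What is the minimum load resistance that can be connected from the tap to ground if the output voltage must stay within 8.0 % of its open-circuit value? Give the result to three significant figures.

Output resistance R_th = R_top‖R_bot = (47.0 × 922)/969.0 = 44.72 kΩ.
The fractional drop is R_th/(R_th + R_L); requiring this ≤ 0.0800 gives R_L ≥ R_th(1/0.0800 − 1) = 44.72 × 11.50 = 514 kΩ.

R_L(min) ≈ 514 kΩ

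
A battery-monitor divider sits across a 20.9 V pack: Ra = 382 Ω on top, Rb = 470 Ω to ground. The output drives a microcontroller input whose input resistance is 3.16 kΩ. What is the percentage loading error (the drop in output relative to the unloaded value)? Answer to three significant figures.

The divider's output (Thévenin) resistance is Ra‖Rb = 210.7 Ω.
Fractional drop under load = R_th/(R_th + R_L) = 210.7 / (210.7 + 3160) = 0.06252.
So the output falls by 6.25 %.

6.25 %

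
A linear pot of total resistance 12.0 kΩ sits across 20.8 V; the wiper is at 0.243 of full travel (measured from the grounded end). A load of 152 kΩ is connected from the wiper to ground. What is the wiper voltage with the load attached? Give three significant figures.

The wiper splits the pot into (1−α)R = 9.084 kΩ above and αR = 2.916 kΩ below.
Lower section ‖ load = 2.861 kΩ.
V_wiper = 20.8 × 2.861/(9.084 + 2.861) = 4.98 V.

V ≈ 4.98 V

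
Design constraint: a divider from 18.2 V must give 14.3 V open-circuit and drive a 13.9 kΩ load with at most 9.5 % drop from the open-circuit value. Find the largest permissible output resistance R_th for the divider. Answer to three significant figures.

Loading drop = R_th/(R_th + R_L) ≤ 0.0950, so R_th ≤ R_L · ε/(1−ε) = 13.9 kΩ × 0.0950/0.9050 = 1.46 kΩ.

R_th ≤ 1.46 kΩ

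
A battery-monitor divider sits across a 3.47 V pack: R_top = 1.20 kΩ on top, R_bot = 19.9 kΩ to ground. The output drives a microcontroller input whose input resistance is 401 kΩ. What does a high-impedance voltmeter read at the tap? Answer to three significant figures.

V_out ≈ 3.26 V

The load sits in parallel with R_bot: R_bot‖R_L = (19.9 × 401) / (19.9 + 401) = 18.96 kΩ.
V_out = 3.47 × 18.96 / (1.20 + 18.96) = 3.47 × 18.96/20.16 = 3.26 V.
(Unloaded it would have been 3.27 V.)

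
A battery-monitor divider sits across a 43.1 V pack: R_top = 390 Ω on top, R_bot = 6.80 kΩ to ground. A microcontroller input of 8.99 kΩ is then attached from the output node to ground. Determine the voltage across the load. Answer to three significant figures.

V_out ≈ 39.2 V

The load sits in parallel with R_bot: R_bot‖R_L = (6800 × 8990) / (6800 + 8990) = 3872 Ω.
V_out = 43.1 × 3872 / (390 + 3872) = 43.1 × 3872/4262 = 39.2 V.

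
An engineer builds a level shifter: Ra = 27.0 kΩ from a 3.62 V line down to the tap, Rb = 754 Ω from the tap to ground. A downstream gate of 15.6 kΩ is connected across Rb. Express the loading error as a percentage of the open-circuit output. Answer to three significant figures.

4.49 %

The divider's output (Thévenin) resistance is Ra‖Rb = 733.5 Ω.
Fractional drop under load = R_th/(R_th + R_L) = 733.5 / (733.5 + 15600) = 0.04491.
So the output falls by 4.49 %.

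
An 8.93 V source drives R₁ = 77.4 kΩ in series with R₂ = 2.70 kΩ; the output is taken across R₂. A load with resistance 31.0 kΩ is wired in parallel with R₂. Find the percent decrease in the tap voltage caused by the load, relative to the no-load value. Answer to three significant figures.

The divider's output (Thévenin) resistance is R₁‖R₂ = 2.609 kΩ.
Fractional drop under load = R_th/(R_th + R_L) = 2.609 / (2.609 + 31.0) = 0.07763.
So the output falls by 7.76 %.

7.76 %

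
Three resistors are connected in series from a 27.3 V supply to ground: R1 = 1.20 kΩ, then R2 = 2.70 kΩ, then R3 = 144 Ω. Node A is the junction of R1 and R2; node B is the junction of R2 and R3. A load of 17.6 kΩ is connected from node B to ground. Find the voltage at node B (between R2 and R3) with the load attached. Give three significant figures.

At node B, R3 is in parallel with the load: R3‖R_L = 142.8 Ω.
Below node A the resistance is R2 + (R3‖R_L) = 2843 Ω, so V_A = 27.3 × 2843/4043 = 19.20 V.
Then V_B = V_A × (R3‖R_L)/(R2 + R3‖R_L) = 19.20 × 142.8/2843 = 0.964 V.

V ≈ 0.964 V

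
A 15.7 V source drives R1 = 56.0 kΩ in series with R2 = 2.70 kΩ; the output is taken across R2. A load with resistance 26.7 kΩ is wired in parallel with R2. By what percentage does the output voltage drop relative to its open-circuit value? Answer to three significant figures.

The divider's output (Thévenin) resistance is R1‖R2 = 2.576 kΩ.
Fractional drop under load = R_th/(R_th + R_L) = 2.576 / (2.576 + 26.7) = 0.08798.
So the output falls by 8.80 %.

8.80 %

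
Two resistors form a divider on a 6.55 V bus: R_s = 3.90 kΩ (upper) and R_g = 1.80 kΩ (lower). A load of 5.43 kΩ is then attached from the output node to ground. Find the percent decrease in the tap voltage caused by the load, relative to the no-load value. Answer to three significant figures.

18.5 %

The divider's output (Thévenin) resistance is R_s‖R_g = 1.232 kΩ.
Fractional drop under load = R_th/(R_th + R_L) = 1.232 / (1.232 + 5.43) = 0.1849.
So the output falls by 18.5 %.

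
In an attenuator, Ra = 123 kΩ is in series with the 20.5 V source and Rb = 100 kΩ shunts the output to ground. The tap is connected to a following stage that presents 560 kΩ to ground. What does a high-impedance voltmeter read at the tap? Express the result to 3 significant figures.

V_out ≈ 8.37 V

The load sits in parallel with Rb: Rb‖R_L = (100 × 560) / (100 + 560) = 84.85 kΩ.
V_out = 20.5 × 84.85 / (123 + 84.85) = 20.5 × 84.85/207.8 = 8.37 V.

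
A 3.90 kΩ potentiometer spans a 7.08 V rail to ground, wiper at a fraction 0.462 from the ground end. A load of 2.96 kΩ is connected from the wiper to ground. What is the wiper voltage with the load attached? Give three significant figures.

The wiper splits the pot into (1−α)R = 2.098 kΩ above and αR = 1.802 kΩ below.
Lower section ‖ load = 1.120 kΩ.
V_wiper = 7.08 × 1.120/(2.098 + 1.120) = 2.46 V.

V ≈ 2.46 V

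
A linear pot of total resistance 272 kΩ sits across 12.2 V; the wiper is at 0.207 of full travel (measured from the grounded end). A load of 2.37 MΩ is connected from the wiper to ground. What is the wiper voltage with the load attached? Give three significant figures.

The wiper splits the pot into (1−α)R = 215.7 kΩ above and αR = 56.30 kΩ below.
Lower section ‖ load = 55.00 kΩ.
V_wiper = 12.2 × 55.00/(215.7 + 55.00) = 2.48 V.

V ≈ 2.48 V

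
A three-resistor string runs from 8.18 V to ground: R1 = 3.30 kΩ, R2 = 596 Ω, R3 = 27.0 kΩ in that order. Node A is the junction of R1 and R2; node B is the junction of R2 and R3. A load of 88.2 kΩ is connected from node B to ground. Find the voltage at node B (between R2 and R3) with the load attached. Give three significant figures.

At node B, R3 is in parallel with the load: R3‖R_L = 20670 Ω.
Below node A the resistance is R2 + (R3‖R_L) = 21270 Ω, so V_A = 8.18 × 21270/24570 = 7.081 V.
Then V_B = V_A × (R3‖R_L)/(R2 + R3‖R_L) = 7.081 × 20670/21270 = 6.88 V.

V ≈ 6.88 V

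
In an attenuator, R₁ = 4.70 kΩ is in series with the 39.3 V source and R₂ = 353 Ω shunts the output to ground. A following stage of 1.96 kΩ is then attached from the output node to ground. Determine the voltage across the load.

V_out ≈ 2.35 V

The load sits in parallel with R₂: R₂‖R_L = (353 × 1960) / (353 + 1960) = 299.1 Ω.
V_out = 39.3 × 299.1 / (4700 + 299.1) = 39.3 × 299.1/4999 = 2.35 V.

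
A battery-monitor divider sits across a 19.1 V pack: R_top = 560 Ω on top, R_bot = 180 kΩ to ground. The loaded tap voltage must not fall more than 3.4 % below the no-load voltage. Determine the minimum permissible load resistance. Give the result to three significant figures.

R_L(min) ≈ 15.9 kΩ

Output resistance R_th = R_top‖R_bot = (560 × 180000)/180600 = 558.3 Ω.
The fractional drop is R_th/(R_th + R_L); requiring this ≤ 0.0340 gives R_L ≥ R_th(1/0.0340 − 1) = 558.3 × 28.41 = 15.9 kΩ.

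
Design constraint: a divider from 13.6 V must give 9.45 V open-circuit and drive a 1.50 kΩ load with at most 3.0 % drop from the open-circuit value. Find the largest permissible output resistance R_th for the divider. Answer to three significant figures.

Loading drop = R_th/(R_th + R_L) ≤ 0.0300, so R_th ≤ R_L · ε/(1−ε) = 1.50 kΩ × 0.0300/0.9700 = 46.4 Ω.

R_th ≤ 46.4 Ω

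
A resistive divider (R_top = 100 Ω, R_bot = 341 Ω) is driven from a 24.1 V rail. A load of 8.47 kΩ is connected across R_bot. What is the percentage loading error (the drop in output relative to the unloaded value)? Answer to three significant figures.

0.905 %

The divider's output (Thévenin) resistance is R_top‖R_bot = 77.32 Ω.
Fractional drop under load = R_th/(R_th + R_L) = 77.32 / (77.32 + 8470) = 0.009047.
So the output falls by 0.905 %.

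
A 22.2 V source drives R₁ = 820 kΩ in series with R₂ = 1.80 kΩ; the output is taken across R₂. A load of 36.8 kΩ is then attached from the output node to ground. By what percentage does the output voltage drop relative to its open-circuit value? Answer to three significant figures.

4.65 %

The divider's output (Thévenin) resistance is R₁‖R₂ = 1.796 kΩ.
Fractional drop under load = R_th/(R_th + R_L) = 1.796 / (1.796 + 36.8) = 0.04653.
So the output falls by 4.65 %.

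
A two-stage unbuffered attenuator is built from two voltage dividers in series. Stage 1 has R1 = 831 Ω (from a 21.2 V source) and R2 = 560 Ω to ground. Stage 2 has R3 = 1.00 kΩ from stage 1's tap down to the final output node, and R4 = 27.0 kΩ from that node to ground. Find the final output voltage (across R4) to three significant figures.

Stage 2 presents R3+R4 = 28000 Ω as a load on stage 1's tap.
Stage 1's lower leg becomes R2‖(R3+R4) = 549.0 Ω, so V_mid = 21.2 × 549.0/1380 = 8.434 V.
Stage 2 is itself unloaded: V_out = V_mid × R4/(R3+R4) = 8.434 × 27000/28000 = 8.13 V.

V_out ≈ 8.13 V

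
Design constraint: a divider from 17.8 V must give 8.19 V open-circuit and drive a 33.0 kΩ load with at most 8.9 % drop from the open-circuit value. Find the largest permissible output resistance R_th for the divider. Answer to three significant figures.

R_th ≤ 3.22 kΩ

Loading drop = R_th/(R_th + R_L) ≤ 0.0890, so R_th ≤ R_L · ε/(1−ε) = 33.0 kΩ × 0.0890/0.9110 = 3.22 kΩ.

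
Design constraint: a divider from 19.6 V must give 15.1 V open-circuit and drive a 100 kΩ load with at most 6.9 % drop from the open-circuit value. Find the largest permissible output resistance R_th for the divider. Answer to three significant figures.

Loading drop = R_th/(R_th + R_L) ≤ 0.0690, so R_th ≤ R_L · ε/(1−ε) = 100 kΩ × 0.0690/0.9310 = 7.41 kΩ.
(Any R1, R2 with R2/(R1+R2) = 0.770 and R1‖R2 ≤ 7.41 kΩ will meet the spec.)

R_th ≤ 7.41 kΩ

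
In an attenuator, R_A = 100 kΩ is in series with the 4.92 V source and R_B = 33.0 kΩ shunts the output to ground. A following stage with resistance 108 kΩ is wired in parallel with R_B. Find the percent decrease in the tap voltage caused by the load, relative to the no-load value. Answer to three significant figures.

18.7 %

Unloaded V = 4.92 × 33.0/133.0 = 1.221 V.
Loaded: R_B‖R_L = 25.28 kΩ, giving V = 4.92 × 25.28/125.3 = 0.9927 V.
Drop = (1.221 − 0.9927) / 1.221 = 18.7 %.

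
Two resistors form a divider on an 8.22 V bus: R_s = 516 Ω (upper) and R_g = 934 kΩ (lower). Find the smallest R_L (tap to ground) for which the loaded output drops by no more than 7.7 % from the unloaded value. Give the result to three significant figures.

Output resistance R_th = R_s‖R_g = (516 × 934000)/934500 = 515.7 Ω.
The fractional drop is R_th/(R_th + R_L); requiring this ≤ 0.0770 gives R_L ≥ R_th(1/0.0770 − 1) = 515.7 × 11.99 = 6.18 kΩ.

R_L(min) ≈ 6.18 kΩ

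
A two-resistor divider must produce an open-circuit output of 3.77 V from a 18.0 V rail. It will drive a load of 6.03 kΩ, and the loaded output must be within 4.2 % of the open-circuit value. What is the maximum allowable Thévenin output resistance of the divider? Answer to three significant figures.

R_th ≤ 264 Ω

Loading drop = R_th/(R_th + R_L) ≤ 0.0420, so R_th ≤ R_L · ε/(1−ε) = 6.03 kΩ × 0.0420/0.9580 = 264 Ω.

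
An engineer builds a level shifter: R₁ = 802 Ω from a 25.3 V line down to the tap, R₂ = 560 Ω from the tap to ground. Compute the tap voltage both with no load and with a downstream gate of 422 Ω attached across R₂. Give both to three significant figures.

Open-circuit: V = 25.3 × 560/(802 + 560) = 10.4 V.
With the load, R₂ becomes R₂‖R_L = 240.7 Ω, so V = 25.3 × 240.7/1043 = 5.84 V.

Unloaded: 10.4 V; loaded: 5.84 V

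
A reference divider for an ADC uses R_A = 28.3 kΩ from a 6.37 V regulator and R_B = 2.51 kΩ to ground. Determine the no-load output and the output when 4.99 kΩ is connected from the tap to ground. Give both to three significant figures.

Unloaded: 0.519 V; loaded: 0.355 V

Open-circuit: V = 6.37 × 2.51/(28.3 + 2.51) = 0.519 V.
With the load, R_B becomes R_B‖R_L = 1.670 kΩ, so V = 6.37 × 1.670/29.97 = 0.355 V.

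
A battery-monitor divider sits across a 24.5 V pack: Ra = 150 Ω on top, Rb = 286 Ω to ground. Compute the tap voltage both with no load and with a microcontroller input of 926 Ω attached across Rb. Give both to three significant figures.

Open-circuit: V = 24.5 × 286/(150 + 286) = 16.1 V.
With the load, Rb becomes Rb‖R_L = 218.5 Ω, so V = 24.5 × 218.5/368.5 = 14.5 V.

Unloaded: 16.1 V; loaded: 14.5 V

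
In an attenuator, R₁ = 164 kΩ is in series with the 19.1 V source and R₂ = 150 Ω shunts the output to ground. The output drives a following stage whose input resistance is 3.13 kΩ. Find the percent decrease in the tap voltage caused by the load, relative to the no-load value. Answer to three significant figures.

The divider's output (Thévenin) resistance is R₁‖R₂ = 149.9 Ω.
Fractional drop under load = R_th/(R_th + R_L) = 149.9 / (149.9 + 3130) = 0.04569.
So the output falls by 4.57 %.

4.57 %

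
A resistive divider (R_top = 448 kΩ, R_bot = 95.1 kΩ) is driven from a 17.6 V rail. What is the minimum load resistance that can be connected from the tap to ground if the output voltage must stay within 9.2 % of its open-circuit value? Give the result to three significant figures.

R_L(min) ≈ 774 kΩ

Output resistance R_th = R_top‖R_bot = (448 × 95.1)/543.1 = 78.45 kΩ.
The fractional drop is R_th/(R_th + R_L); requiring this ≤ 0.0920 gives R_L ≥ R_th(1/0.0920 − 1) = 78.45 × 9.870 = 774 kΩ.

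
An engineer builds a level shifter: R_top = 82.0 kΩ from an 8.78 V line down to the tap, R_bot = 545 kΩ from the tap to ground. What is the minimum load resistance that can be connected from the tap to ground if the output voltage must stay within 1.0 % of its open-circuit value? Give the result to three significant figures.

R_L(min) ≈ 7.06 MΩ

Output resistance R_th = R_top‖R_bot = (82.0 × 545)/627.0 = 71.28 kΩ.
The fractional drop is R_th/(R_th + R_L); requiring this ≤ 0.0100 gives R_L ≥ R_th(1/0.0100 − 1) = 71.28 × 99.00 = 7.06 MΩ.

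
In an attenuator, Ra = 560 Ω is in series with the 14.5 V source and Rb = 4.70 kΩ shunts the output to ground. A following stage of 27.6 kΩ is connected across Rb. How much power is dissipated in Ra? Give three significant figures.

P ≈ 5.62 mW

Total resistance from the source is Ra + (Rb‖R_L) = 4576 Ω, so I = 14.5/4576 Ω = 3.169 mA.
P = I²·Ra = (3.169 mA)² × 560 Ω = 5.62 mW.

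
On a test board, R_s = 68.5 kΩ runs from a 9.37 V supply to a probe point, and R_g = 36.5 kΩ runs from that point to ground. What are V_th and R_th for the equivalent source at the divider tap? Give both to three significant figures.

V_th = 3.26 V, R_th = 23.8 kΩ

V_th is the open-circuit tap voltage: 9.37 × 36.5/(68.5 + 36.5) = 3.26 V.
With the supply zeroed, R_s and R_g appear in parallel from the tap: R_th = R_s‖R_g = (68.5 × 36.5)/105.0 = 23.8 kΩ.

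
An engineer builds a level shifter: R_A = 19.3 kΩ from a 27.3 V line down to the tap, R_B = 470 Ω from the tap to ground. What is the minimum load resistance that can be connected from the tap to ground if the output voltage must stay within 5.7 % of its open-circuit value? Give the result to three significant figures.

Output resistance R_th = R_A‖R_B = (19300 × 470)/19770 = 458.8 Ω.
The fractional drop is R_th/(R_th + R_L); requiring this ≤ 0.0570 gives R_L ≥ R_th(1/0.0570 − 1) = 458.8 × 16.54 = 7.59 kΩ.

R_L(min) ≈ 7.59 kΩ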